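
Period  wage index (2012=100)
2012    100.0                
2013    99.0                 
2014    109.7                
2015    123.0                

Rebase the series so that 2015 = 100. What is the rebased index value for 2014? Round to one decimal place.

89.2

Rebased(2014) = 109.7 / 123.0 × 100 = 89.1870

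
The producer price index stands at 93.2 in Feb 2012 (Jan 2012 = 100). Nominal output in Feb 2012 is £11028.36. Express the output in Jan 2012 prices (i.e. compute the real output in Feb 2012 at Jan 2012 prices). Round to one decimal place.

Real = Nominal ÷ (Index/100) = 11028.36 ÷ (93.2/100)
     = 11028.36 ÷ 0.932 = 11833.0043

11833.0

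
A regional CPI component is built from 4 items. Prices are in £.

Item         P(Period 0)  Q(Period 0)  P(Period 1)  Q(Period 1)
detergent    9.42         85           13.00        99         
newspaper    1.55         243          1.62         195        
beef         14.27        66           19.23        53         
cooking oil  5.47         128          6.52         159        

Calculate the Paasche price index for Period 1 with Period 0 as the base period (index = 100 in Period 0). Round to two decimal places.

Paasche price index uses current-period quantities as weights.
ΣP(Period 1)·Q(Period 1) = 13.00×99 + 1.62×195 + 19.23×53 + 6.52×159 = 1287 + 315.9 + 1019.19 + 1036.68 = 3658.77
ΣP(Period 0)·Q(Period 1) = 9.42×99 + 1.55×195 + 14.27×53 + 5.47×159 = 932.58 + 302.25 + 756.31 + 869.73 = 2860.87
Index = 3658.77 / 2860.87 × 100 = 127.8901

127.89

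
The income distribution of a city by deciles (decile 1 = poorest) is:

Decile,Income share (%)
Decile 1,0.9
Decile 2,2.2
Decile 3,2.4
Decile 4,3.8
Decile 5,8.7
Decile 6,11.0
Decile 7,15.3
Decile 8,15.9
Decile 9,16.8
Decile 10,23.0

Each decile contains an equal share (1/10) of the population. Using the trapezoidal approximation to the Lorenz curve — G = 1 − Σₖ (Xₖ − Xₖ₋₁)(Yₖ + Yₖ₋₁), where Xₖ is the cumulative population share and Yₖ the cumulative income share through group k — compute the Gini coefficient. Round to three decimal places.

Cumulative income shares Yₖ: 0.0090, 0.0310, 0.0550, 0.0930, 0.1800, 0.2900, 0.4430, 0.6020, 0.7700, 1.0000
Σ (Xₖ−Xₖ₋₁)(Yₖ+Yₖ₋₁) = (1/10)(0.0090+0.0000) + (1/10)(0.0310+0.0090) + (1/10)(0.0550+0.0310) + (1/10)(0.0930+0.0550) + (1/10)(0.1800+0.0930) + (1/10)(0.2900+0.1800) + (1/10)(0.4430+0.2900) + (1/10)(0.6020+0.4430) + (1/10)(0.7700+0.6020) + (1/10)(1.0000+0.7700)
  = 0.0009 + 0.0040 + 0.0086 + 0.0148 + 0.0273 + 0.0470 + 0.0733 + 0.1045 + 0.1372 + 0.1770 = 0.5946
G = 1 − 0.5946 = 0.4054

0.405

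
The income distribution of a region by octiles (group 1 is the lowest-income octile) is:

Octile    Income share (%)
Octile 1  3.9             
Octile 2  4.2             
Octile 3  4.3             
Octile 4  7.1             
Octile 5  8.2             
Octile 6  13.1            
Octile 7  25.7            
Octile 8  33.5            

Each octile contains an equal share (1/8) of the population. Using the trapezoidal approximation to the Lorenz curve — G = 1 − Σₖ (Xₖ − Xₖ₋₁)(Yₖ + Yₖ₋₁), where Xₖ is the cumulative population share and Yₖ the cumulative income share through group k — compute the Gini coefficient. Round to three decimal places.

0.428

Cumulative income shares Yₖ: 0.0390, 0.0810, 0.1240, 0.1950, 0.2770, 0.4080, 0.6650, 1.0000
Σ (Xₖ−Xₖ₋₁)(Yₖ+Yₖ₋₁) = (1/8)(0.0390+0.0000) + (1/8)(0.0810+0.0390) + (1/8)(0.1240+0.0810) + (1/8)(0.1950+0.1240) + (1/8)(0.2770+0.1950) + (1/8)(0.4080+0.2770) + (1/8)(0.6650+0.4080) + (1/8)(1.0000+0.6650)
  = 0.0049 + 0.0150 + 0.0256 + 0.0399 + 0.0590 + 0.0856 + 0.1341 + 0.2081 = 0.5723
G = 1 − 0.5723 = 0.4277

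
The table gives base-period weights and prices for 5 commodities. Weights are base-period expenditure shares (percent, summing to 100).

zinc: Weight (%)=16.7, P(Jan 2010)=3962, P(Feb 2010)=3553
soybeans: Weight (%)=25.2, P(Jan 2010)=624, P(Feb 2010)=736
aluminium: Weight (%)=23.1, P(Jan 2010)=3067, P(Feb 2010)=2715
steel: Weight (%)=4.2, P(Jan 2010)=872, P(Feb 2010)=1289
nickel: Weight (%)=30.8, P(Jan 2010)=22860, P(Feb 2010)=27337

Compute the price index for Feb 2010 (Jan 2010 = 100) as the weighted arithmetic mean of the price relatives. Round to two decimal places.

zinc: 16.7 × (3553/3962) = 16.7 × 0.896769 = 14.9760
soybeans: 25.2 × (736/624) = 25.2 × 1.179487 = 29.7231
aluminium: 23.1 × (2715/3067) = 23.1 × 0.885230 = 20.4488
steel: 4.2 × (1289/872) = 4.2 × 1.478211 = 6.2085
nickel: 30.8 × (27337/22860) = 30.8 × 1.195844 = 36.8320
Index = Σ wᵢ·(p₁ᵢ/p₀ᵢ) = 14.9760 + 29.7231 + 20.4488 + 6.2085 + 36.8320 = 108.1884

108.19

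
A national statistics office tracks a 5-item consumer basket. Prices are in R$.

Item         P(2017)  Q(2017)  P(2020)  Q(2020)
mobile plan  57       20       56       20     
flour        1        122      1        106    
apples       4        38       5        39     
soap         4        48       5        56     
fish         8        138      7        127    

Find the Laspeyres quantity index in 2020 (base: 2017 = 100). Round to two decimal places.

97.49

Laspeyres quantity index uses base-period prices as weights.
ΣP(2017)·Q(2020) = 57×20 + 1×106 + 4×39 + 4×56 + 8×127 = 1140 + 106 + 156 + 224 + 1016 = 2642
ΣP(2017)·Q(2017) = 57×20 + 1×122 + 4×38 + 4×48 + 8×138 = 1140 + 122 + 152 + 192 + 1104 = 2710
Index = 2642 / 2710 × 100 = 97.4908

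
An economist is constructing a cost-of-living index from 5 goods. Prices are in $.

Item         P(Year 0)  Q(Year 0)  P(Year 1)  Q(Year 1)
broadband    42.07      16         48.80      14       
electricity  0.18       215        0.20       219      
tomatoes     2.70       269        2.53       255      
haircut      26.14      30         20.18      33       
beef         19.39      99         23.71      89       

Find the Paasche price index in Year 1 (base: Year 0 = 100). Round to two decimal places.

106.22

Paasche price index uses current-period quantities as weights.
ΣP(Year 1)·Q(Year 1) = 48.80×14 + 0.20×219 + 2.53×255 + 20.18×33 + 23.71×89 = 683.2 + 43.8 + 645.15 + 665.94 + 2110.19 = 4148.28
ΣP(Year 0)·Q(Year 1) = 42.07×14 + 0.18×219 + 2.70×255 + 26.14×33 + 19.39×89 = 588.98 + 39.42 + 688.5 + 862.62 + 1725.71 = 3905.23
Index = 4148.28 / 3905.23 × 100 = 106.2237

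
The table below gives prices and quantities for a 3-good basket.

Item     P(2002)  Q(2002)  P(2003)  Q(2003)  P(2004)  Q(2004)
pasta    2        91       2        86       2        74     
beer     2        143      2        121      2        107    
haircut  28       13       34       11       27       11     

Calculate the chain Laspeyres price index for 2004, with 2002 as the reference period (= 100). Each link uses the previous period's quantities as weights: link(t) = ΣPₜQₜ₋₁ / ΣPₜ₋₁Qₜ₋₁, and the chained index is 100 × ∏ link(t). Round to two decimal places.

98.69

Link 2002→2003:
ΣP(2003)Q(2002) = 2×91 + 2×143 + 34×13 = 182 + 286 + 442 = 910
ΣP(2002)Q(2002) = 2×91 + 2×143 + 28×13 = 182 + 286 + 364 = 832
link = 910/832 = 1.093750
Link 2003→2004:
ΣP(2004)Q(2003) = 2×86 + 2×121 + 27×11 = 172 + 242 + 297 = 711
ΣP(2003)Q(2003) = 2×86 + 2×121 + 34×11 = 172 + 242 + 374 = 788
link = 711/788 = 0.902284
Chained index = 100 × 1.093750 × 0.902284 = 98.6873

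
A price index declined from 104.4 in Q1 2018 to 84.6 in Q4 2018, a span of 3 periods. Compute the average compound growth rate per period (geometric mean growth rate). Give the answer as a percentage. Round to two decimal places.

Growth factor = (84.6/104.4)^(1/3) = (0.810345)^(1/3) = 0.932302
Growth rate = 0.932302 − 1 = -0.067698 = -6.7698%

-6.77%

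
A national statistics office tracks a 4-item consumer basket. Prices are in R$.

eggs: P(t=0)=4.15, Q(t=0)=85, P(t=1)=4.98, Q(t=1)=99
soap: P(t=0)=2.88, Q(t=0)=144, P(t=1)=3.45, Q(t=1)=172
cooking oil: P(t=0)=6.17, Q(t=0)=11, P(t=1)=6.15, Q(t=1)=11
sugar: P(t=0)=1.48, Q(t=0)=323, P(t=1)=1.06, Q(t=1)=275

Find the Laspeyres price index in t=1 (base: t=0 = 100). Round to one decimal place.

Laspeyres price index uses base-period quantities as weights.
ΣP(t=1)·Q(t=0) = 4.98×85 + 3.45×144 + 6.15×11 + 1.06×323 = 423.3 + 496.8 + 67.65 + 342.38 = 1330.13
ΣP(t=0)·Q(t=0) = 4.15×85 + 2.88×144 + 6.17×11 + 1.48×323 = 352.75 + 414.72 + 67.87 + 478.04 = 1313.38
Index = 1330.13 / 1313.38 × 100 = 101.2753

101.3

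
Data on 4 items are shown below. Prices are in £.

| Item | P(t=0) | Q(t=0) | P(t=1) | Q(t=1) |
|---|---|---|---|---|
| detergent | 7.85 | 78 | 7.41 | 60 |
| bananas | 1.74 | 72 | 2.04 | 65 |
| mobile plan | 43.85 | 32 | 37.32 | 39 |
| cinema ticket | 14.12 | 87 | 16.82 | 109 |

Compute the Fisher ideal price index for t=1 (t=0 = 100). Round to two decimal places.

100.62

Laspeyres component (base-period weights):
ΣP(t=1)Q(t=0) = 7.41×78 + 2.04×72 + 37.32×32 + 16.82×87 = 577.98 + 146.88 + 1194.24 + 1463.34 = 3382.44
ΣP(t=0)Q(t=0) = 7.85×78 + 1.74×72 + 43.85×32 + 14.12×87 = 612.3 + 125.28 + 1403.2 + 1228.44 = 3369.22
L = 3382.44 / 3369.22 × 100 = 100.3924
Paasche component (current-period weights):
ΣP(t=1)Q(t=1) = 7.41×60 + 2.04×65 + 37.32×39 + 16.82×109 = 444.6 + 132.6 + 1455.48 + 1833.38 = 3866.06
ΣP(t=0)Q(t=1) = 7.85×60 + 1.74×65 + 43.85×39 + 14.12×109 = 471 + 113.1 + 1710.15 + 1539.08 = 3833.33
P = 3866.06 / 3833.33 × 100 = 100.8538
Fisher = √(L × P) = √(100.3924 × 100.8538) = 100.6228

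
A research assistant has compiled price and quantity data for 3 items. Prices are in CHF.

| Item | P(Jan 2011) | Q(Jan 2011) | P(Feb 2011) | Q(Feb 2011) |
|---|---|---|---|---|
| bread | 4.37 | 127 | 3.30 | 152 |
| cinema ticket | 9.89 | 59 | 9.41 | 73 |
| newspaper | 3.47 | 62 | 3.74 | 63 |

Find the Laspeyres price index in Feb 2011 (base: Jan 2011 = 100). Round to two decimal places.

Laspeyres price index uses base-period quantities as weights.
ΣP(Feb 2011)·Q(Jan 2011) = 3.30×127 + 9.41×59 + 3.74×62 = 419.1 + 555.19 + 231.88 = 1206.17
ΣP(Jan 2011)·Q(Jan 2011) = 4.37×127 + 9.89×59 + 3.47×62 = 554.99 + 583.51 + 215.14 = 1353.64
Index = 1206.17 / 1353.64 × 100 = 89.1057

89.11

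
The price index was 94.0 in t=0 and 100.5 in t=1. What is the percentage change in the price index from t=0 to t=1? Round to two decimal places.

6.91%

Change = (100.5 − 94.0) / 94.0 × 100
       = 6.5 / 94.0 × 100 = 6.9149%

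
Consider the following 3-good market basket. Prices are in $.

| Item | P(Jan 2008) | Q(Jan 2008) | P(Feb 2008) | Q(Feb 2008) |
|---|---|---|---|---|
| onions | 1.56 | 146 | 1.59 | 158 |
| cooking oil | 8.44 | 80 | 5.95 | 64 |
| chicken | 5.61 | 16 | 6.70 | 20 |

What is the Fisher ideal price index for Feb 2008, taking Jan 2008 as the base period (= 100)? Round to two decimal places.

83.66

Laspeyres component (base-period weights):
ΣP(Feb 2008)Q(Jan 2008) = 1.59×146 + 5.95×80 + 6.70×16 = 232.14 + 476 + 107.2 = 815.34
ΣP(Jan 2008)Q(Jan 2008) = 1.56×146 + 8.44×80 + 5.61×16 = 227.76 + 675.2 + 89.76 = 992.72
L = 815.34 / 992.72 × 100 = 82.1319
Paasche component (current-period weights):
ΣP(Feb 2008)Q(Feb 2008) = 1.59×158 + 5.95×64 + 6.70×20 = 251.22 + 380.8 + 134 = 766.02
ΣP(Jan 2008)Q(Feb 2008) = 1.56×158 + 8.44×64 + 5.61×20 = 246.48 + 540.16 + 112.2 = 898.84
P = 766.02 / 898.84 × 100 = 85.2232
Fisher = √(L × P) = √(82.1319 × 85.2232) = 83.6633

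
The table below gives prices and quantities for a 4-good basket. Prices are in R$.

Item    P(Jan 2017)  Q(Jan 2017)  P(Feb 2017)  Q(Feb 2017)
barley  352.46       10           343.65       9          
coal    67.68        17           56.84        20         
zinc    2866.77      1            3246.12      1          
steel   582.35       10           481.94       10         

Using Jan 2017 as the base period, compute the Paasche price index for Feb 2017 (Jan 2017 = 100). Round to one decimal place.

Paasche price index uses current-period quantities as weights.
ΣP(Feb 2017)·Q(Feb 2017) = 343.65×9 + 56.84×20 + 3246.12×1 + 481.94×10 = 3092.85 + 1136.8 + 3246.12 + 4819.4 = 12295.17
ΣP(Jan 2017)·Q(Feb 2017) = 352.46×9 + 67.68×20 + 2866.77×1 + 582.35×10 = 3172.14 + 1353.6 + 2866.77 + 5823.5 = 13216.01
Index = 12295.17 / 13216.01 × 100 = 93.0324

93.0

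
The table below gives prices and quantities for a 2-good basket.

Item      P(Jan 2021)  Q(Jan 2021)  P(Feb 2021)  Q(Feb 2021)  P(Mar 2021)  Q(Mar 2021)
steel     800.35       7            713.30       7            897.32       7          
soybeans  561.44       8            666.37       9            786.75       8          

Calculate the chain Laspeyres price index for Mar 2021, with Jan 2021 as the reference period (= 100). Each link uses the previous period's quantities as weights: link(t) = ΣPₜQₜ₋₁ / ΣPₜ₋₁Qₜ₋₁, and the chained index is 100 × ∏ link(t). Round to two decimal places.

124.35

Link Jan 2021→Feb 2021:
ΣP(Feb 2021)Q(Jan 2021) = 713.30×7 + 666.37×8 = 4993.1 + 5330.96 = 10324.06
ΣP(Jan 2021)Q(Jan 2021) = 800.35×7 + 561.44×8 = 5602.45 + 4491.52 = 10093.97
link = 10324.06/10093.97 = 1.022795
Link Feb 2021→Mar 2021:
ΣP(Mar 2021)Q(Feb 2021) = 897.32×7 + 786.75×9 = 6281.24 + 7080.75 = 13361.99
ΣP(Feb 2021)Q(Feb 2021) = 713.30×7 + 666.37×9 = 4993.1 + 5997.33 = 10990.43
link = 13361.99/10990.43 = 1.215784
Chained index = 100 × 1.022795 × 1.215784 = 124.3498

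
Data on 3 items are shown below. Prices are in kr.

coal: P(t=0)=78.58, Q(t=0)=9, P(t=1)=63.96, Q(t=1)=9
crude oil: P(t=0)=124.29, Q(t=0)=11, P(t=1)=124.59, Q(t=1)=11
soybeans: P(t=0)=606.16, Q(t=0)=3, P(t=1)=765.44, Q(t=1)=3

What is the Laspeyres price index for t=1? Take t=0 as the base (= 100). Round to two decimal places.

Laspeyres price index uses base-period quantities as weights.
ΣP(t=1)·Q(t=0) = 63.96×9 + 124.59×11 + 765.44×3 = 575.64 + 1370.49 + 2296.32 = 4242.45
ΣP(t=0)·Q(t=0) = 78.58×9 + 124.29×11 + 606.16×3 = 707.22 + 1367.19 + 1818.48 = 3892.89
Index = 4242.45 / 3892.89 × 100 = 108.9794

108.98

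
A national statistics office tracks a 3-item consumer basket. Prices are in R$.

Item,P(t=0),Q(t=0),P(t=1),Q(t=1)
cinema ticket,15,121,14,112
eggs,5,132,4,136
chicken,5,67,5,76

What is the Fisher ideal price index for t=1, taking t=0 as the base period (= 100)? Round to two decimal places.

90.97

Laspeyres component (base-period weights):
ΣP(t=1)Q(t=0) = 14×121 + 4×132 + 5×67 = 1694 + 528 + 335 = 2557
ΣP(t=0)Q(t=0) = 15×121 + 5×132 + 5×67 = 1815 + 660 + 335 = 2810
L = 2557 / 2810 × 100 = 90.9964
Paasche component (current-period weights):
ΣP(t=1)Q(t=1) = 14×112 + 4×136 + 5×76 = 1568 + 544 + 380 = 2492
ΣP(t=0)Q(t=1) = 15×112 + 5×136 + 5×76 = 1680 + 680 + 380 = 2740
P = 2492 / 2740 × 100 = 90.9489
Fisher = √(L × P) = √(90.9964 × 90.9489) = 90.9727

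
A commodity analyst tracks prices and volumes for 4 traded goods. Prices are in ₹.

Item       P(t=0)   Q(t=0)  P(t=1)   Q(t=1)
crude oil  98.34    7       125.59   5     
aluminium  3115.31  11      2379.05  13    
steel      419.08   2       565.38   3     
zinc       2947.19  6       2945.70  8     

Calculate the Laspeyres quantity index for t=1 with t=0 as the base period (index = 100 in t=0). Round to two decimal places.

123.09

Laspeyres quantity index uses base-period prices as weights.
ΣP(t=0)·Q(t=1) = 98.34×5 + 3115.31×13 + 419.08×3 + 2947.19×8 = 491.7 + 40499.03 + 1257.24 + 23577.52 = 65825.49
ΣP(t=0)·Q(t=0) = 98.34×7 + 3115.31×11 + 419.08×2 + 2947.19×6 = 688.38 + 34268.41 + 838.16 + 17683.14 = 53478.09
Index = 65825.49 / 53478.09 × 100 = 123.0887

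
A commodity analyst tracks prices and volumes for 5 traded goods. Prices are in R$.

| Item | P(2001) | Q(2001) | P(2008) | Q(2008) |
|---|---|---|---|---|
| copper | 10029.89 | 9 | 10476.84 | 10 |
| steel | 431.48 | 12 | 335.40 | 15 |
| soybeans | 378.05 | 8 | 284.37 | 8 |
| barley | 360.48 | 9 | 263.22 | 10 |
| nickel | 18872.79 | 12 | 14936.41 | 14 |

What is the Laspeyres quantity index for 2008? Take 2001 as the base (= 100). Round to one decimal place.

Laspeyres quantity index uses base-period prices as weights.
ΣP(2001)·Q(2008) = 10029.89×10 + 431.48×15 + 378.05×8 + 360.48×10 + 18872.79×14 = 100298.9 + 6472.2 + 3024.4 + 3604.8 + 264219.06 = 377619.36
ΣP(2001)·Q(2001) = 10029.89×9 + 431.48×12 + 378.05×8 + 360.48×9 + 18872.79×12 = 90269.01 + 5177.76 + 3024.4 + 3244.32 + 226473.48 = 328188.97
Index = 377619.36 / 328188.97 × 100 = 115.0616

115.1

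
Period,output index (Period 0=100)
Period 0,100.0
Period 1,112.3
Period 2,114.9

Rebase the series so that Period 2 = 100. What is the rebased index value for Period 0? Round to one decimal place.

87.0

Rebased(Period 0) = 100.0 / 114.9 × 100 = 87.0322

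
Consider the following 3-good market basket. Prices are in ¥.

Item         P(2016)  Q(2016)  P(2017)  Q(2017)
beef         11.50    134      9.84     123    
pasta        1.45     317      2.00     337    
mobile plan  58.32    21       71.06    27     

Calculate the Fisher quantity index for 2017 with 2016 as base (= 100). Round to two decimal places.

Laspeyres component (base-period weights):
ΣP(2016)Q(2017) = 11.50×123 + 1.45×337 + 58.32×27 = 1414.5 + 488.65 + 1574.64 = 3477.79
ΣP(2016)Q(2016) = 11.50×134 + 1.45×317 + 58.32×21 = 1541 + 459.65 + 1224.72 = 3225.37
L = 3477.79 / 3225.37 × 100 = 107.8261
Paasche component (current-period weights):
ΣP(2017)Q(2017) = 9.84×123 + 2.00×337 + 71.06×27 = 1210.32 + 674 + 1918.62 = 3802.94
ΣP(2017)Q(2016) = 9.84×134 + 2.00×317 + 71.06×21 = 1318.56 + 634 + 1492.26 = 3444.82
P = 3802.94 / 3444.82 × 100 = 110.3959
Fisher = √(L × P) = √(107.8261 × 110.3959) = 109.1034

109.10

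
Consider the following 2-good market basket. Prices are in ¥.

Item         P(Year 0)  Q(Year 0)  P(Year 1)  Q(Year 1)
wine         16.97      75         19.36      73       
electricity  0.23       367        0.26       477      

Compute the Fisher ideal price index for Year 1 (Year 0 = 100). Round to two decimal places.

114.01

Laspeyres component (base-period weights):
ΣP(Year 1)Q(Year 0) = 19.36×75 + 0.26×367 = 1452 + 95.42 = 1547.42
ΣP(Year 0)Q(Year 0) = 16.97×75 + 0.23×367 = 1272.75 + 84.41 = 1357.16
L = 1547.42 / 1357.16 × 100 = 114.0190
Paasche component (current-period weights):
ΣP(Year 1)Q(Year 1) = 19.36×73 + 0.26×477 = 1413.28 + 124.02 = 1537.3
ΣP(Year 0)Q(Year 1) = 16.97×73 + 0.23×477 = 1238.81 + 109.71 = 1348.52
P = 1537.3 / 1348.52 × 100 = 113.9991
Fisher = √(L × P) = √(114.0190 × 113.9991) = 114.0090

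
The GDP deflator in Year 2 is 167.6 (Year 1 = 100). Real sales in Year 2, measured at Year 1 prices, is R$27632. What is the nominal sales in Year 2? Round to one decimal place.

Nominal = Real × (Index/100) = 27632 × (167.6/100)
        = 27632 × 1.676 = 46311.2320

46311.2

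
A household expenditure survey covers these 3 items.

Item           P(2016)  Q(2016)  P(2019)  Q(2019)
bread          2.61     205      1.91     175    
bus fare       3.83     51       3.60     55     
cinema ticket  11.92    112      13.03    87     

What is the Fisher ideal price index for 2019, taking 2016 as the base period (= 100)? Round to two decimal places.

Laspeyres component (base-period weights):
ΣP(2019)Q(2016) = 1.91×205 + 3.60×51 + 13.03×112 = 391.55 + 183.6 + 1459.36 = 2034.51
ΣP(2016)Q(2016) = 2.61×205 + 3.83×51 + 11.92×112 = 535.05 + 195.33 + 1335.04 = 2065.42
L = 2034.51 / 2065.42 × 100 = 98.5035
Paasche component (current-period weights):
ΣP(2019)Q(2019) = 1.91×175 + 3.60×55 + 13.03×87 = 334.25 + 198 + 1133.61 = 1665.86
ΣP(2016)Q(2019) = 2.61×175 + 3.83×55 + 11.92×87 = 456.75 + 210.65 + 1037.04 = 1704.44
P = 1665.86 / 1704.44 × 100 = 97.7365
Fisher = √(L × P) = √(98.5035 × 97.7365) = 98.1192

98.12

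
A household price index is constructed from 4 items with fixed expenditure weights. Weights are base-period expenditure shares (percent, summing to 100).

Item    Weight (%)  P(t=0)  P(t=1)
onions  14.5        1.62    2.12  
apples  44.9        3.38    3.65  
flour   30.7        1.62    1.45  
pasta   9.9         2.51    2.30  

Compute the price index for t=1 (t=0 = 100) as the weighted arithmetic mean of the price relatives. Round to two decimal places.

104.01

onions: 14.5 × (2.12/1.62) = 14.5 × 1.308642 = 18.9753
apples: 44.9 × (3.65/3.38) = 44.9 × 1.079882 = 48.4867
flour: 30.7 × (1.45/1.62) = 30.7 × 0.895062 = 27.4784
pasta: 9.9 × (2.30/2.51) = 9.9 × 0.916335 = 9.0717
Index = Σ wᵢ·(p₁ᵢ/p₀ᵢ) = 18.9753 + 48.4867 + 27.4784 + 9.0717 = 104.0121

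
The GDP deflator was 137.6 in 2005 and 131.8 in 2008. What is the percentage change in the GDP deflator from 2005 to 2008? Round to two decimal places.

-4.22%

Change = (131.8 − 137.6) / 137.6 × 100
       = -5.8 / 137.6 × 100 = -4.2151%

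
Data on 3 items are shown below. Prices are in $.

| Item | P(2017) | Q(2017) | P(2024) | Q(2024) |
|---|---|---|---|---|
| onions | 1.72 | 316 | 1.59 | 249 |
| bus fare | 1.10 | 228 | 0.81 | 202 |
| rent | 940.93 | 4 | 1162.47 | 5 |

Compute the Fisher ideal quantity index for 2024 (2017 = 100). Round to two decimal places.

118.44

Laspeyres component (base-period weights):
ΣP(2017)Q(2024) = 1.72×249 + 1.10×202 + 940.93×5 = 428.28 + 222.2 + 4704.65 = 5355.13
ΣP(2017)Q(2017) = 1.72×316 + 1.10×228 + 940.93×4 = 543.52 + 250.8 + 3763.72 = 4558.04
L = 5355.13 / 4558.04 × 100 = 117.4876
Paasche component (current-period weights):
ΣP(2024)Q(2024) = 1.59×249 + 0.81×202 + 1162.47×5 = 395.91 + 163.62 + 5812.35 = 6371.88
ΣP(2024)Q(2017) = 1.59×316 + 0.81×228 + 1162.47×4 = 502.44 + 184.68 + 4649.88 = 5337
P = 6371.88 / 5337 × 100 = 119.3907
Fisher = √(L × P) = √(117.4876 × 119.3907) = 118.4353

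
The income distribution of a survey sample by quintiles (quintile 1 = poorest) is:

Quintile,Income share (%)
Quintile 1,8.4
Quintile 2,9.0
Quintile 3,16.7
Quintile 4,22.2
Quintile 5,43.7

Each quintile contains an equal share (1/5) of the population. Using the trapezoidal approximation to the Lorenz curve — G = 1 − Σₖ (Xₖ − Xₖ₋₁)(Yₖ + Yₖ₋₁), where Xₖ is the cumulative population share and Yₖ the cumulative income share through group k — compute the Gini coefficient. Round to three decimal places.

0.335

Cumulative income shares Yₖ: 0.0840, 0.1740, 0.3410, 0.5630, 1.0000
Σ (Xₖ−Xₖ₋₁)(Yₖ+Yₖ₋₁) = (1/5)(0.0840+0.0000) + (1/5)(0.1740+0.0840) + (1/5)(0.3410+0.1740) + (1/5)(0.5630+0.3410) + (1/5)(1.0000+0.5630)
  = 0.0168 + 0.0516 + 0.1030 + 0.1808 + 0.3126 = 0.6648
G = 1 − 0.6648 = 0.3352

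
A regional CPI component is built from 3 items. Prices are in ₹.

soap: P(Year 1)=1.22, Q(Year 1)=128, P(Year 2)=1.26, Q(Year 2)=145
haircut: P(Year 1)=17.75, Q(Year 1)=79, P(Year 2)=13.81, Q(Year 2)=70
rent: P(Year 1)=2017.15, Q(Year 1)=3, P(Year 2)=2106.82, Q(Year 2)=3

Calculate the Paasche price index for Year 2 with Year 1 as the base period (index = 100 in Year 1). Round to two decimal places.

99.99

Paasche price index uses current-period quantities as weights.
ΣP(Year 2)·Q(Year 2) = 1.26×145 + 13.81×70 + 2106.82×3 = 182.7 + 966.7 + 6320.46 = 7469.86
ΣP(Year 1)·Q(Year 2) = 1.22×145 + 17.75×70 + 2017.15×3 = 176.9 + 1242.5 + 6051.45 = 7470.85
Index = 7469.86 / 7470.85 × 100 = 99.9867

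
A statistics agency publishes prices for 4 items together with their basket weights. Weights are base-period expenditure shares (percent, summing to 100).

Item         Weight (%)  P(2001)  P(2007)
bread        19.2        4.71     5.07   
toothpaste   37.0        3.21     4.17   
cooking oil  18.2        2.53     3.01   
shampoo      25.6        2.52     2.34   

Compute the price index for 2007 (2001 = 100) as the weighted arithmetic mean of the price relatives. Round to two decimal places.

bread: 19.2 × (5.07/4.71) = 19.2 × 1.076433 = 20.6675
toothpaste: 37.0 × (4.17/3.21) = 37.0 × 1.299065 = 48.0654
cooking oil: 18.2 × (3.01/2.53) = 18.2 × 1.189723 = 21.6530
shampoo: 25.6 × (2.34/2.52) = 25.6 × 0.928571 = 23.7714
Index = Σ wᵢ·(p₁ᵢ/p₀ᵢ) = 20.6675 + 48.0654 + 21.6530 + 23.7714 = 114.1573

114.16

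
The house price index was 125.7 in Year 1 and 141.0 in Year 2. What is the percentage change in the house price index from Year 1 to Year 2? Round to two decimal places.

Change = (141.0 − 125.7) / 125.7 × 100
       = 15.3 / 125.7 × 100 = 12.1718%

12.17%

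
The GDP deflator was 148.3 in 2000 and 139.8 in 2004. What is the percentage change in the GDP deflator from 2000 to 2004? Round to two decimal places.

Change = (139.8 − 148.3) / 148.3 × 100
       = -8.5 / 148.3 × 100 = -5.7316%

-5.73%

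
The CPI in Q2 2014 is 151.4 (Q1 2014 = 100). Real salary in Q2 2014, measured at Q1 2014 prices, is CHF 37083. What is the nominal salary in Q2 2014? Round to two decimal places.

Nominal = Real × (Index/100) = 37083 × (151.4/100)
        = 37083 × 1.514 = 56143.6620

56143.66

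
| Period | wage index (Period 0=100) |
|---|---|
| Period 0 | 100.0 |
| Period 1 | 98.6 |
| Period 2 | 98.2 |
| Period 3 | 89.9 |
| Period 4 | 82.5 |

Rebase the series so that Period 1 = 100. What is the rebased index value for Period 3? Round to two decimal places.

Rebased(Period 3) = 89.9 / 98.6 × 100 = 91.1765

91.18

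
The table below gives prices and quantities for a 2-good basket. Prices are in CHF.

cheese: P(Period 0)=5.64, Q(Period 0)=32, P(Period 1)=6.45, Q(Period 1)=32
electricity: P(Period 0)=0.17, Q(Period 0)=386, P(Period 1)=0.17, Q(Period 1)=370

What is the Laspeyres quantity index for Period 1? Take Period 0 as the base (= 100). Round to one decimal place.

Laspeyres quantity index uses base-period prices as weights.
ΣP(Period 0)·Q(Period 1) = 5.64×32 + 0.17×370 = 180.48 + 62.9 = 243.38
ΣP(Period 0)·Q(Period 0) = 5.64×32 + 0.17×386 = 180.48 + 65.62 = 246.1
Index = 243.38 / 246.1 × 100 = 98.8948

98.9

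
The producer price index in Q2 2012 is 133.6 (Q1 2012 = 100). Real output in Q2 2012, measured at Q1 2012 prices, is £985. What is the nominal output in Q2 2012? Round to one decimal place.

1316.0

Nominal = Real × (Index/100) = 985 × (133.6/100)
        = 985 × 1.336 = 1315.9600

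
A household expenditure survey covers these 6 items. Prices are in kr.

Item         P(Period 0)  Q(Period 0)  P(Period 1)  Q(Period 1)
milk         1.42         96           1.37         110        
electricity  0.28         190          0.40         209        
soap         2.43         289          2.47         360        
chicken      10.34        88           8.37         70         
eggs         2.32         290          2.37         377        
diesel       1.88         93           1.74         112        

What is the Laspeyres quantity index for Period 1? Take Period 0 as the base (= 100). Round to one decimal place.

Laspeyres quantity index uses base-period prices as weights.
ΣP(Period 0)·Q(Period 1) = 1.42×110 + 0.28×209 + 2.43×360 + 10.34×70 + 2.32×377 + 1.88×112 = 156.2 + 58.52 + 874.8 + 723.8 + 874.64 + 210.56 = 2898.52
ΣP(Period 0)·Q(Period 0) = 1.42×96 + 0.28×190 + 2.43×289 + 10.34×88 + 2.32×290 + 1.88×93 = 136.32 + 53.2 + 702.27 + 909.92 + 672.8 + 174.84 = 2649.35
Index = 2898.52 / 2649.35 × 100 = 109.4049

109.4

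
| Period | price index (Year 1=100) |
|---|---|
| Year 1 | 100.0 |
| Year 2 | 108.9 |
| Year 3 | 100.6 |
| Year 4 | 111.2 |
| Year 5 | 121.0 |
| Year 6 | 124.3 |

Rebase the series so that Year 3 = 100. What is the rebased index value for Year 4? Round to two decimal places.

Rebased(Year 4) = 111.2 / 100.6 × 100 = 110.5368

110.54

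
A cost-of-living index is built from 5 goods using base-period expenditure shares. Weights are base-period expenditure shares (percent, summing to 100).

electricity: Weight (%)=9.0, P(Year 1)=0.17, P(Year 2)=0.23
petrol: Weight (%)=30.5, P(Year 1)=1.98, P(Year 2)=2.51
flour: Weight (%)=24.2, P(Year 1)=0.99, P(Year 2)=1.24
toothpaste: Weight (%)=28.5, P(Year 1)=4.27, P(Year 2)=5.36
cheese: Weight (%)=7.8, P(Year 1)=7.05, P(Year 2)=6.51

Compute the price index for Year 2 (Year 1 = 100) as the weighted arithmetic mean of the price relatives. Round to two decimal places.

124.13

electricity: 9.0 × (0.23/0.17) = 9.0 × 1.352941 = 12.1765
petrol: 30.5 × (2.51/1.98) = 30.5 × 1.267677 = 38.6641
flour: 24.2 × (1.24/0.99) = 24.2 × 1.252525 = 30.3111
toothpaste: 28.5 × (5.36/4.27) = 28.5 × 1.255269 = 35.7752
cheese: 7.8 × (6.51/7.05) = 7.8 × 0.923404 = 7.2026
Index = Σ wᵢ·(p₁ᵢ/p₀ᵢ) = 12.1765 + 38.6641 + 30.3111 + 35.7752 + 7.2026 = 124.1295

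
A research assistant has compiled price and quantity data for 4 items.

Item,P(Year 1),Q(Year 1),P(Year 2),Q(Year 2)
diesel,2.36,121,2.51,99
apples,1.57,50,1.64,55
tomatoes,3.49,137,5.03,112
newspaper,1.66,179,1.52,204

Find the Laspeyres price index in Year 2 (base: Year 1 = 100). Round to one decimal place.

Laspeyres price index uses base-period quantities as weights.
ΣP(Year 2)·Q(Year 1) = 2.51×121 + 1.64×50 + 5.03×137 + 1.52×179 = 303.71 + 82 + 689.11 + 272.08 = 1346.9
ΣP(Year 1)·Q(Year 1) = 2.36×121 + 1.57×50 + 3.49×137 + 1.66×179 = 285.56 + 78.5 + 478.13 + 297.14 = 1139.33
Index = 1346.9 / 1139.33 × 100 = 118.2186

118.2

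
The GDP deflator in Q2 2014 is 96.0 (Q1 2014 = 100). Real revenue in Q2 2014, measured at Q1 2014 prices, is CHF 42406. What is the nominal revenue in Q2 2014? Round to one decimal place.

Nominal = Real × (Index/100) = 42406 × (96.0/100)
        = 42406 × 0.960 = 40709.7600

40709.8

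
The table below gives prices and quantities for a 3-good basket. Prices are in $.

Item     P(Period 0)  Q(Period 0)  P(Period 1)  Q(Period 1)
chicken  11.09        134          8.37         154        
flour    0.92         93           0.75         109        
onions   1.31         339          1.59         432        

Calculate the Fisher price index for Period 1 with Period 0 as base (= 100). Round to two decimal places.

Laspeyres component (base-period weights):
ΣP(Period 1)Q(Period 0) = 8.37×134 + 0.75×93 + 1.59×339 = 1121.58 + 69.75 + 539.01 = 1730.34
ΣP(Period 0)Q(Period 0) = 11.09×134 + 0.92×93 + 1.31×339 = 1486.06 + 85.56 + 444.09 = 2015.71
L = 1730.34 / 2015.71 × 100 = 85.8427
Paasche component (current-period weights):
ΣP(Period 1)Q(Period 1) = 8.37×154 + 0.75×109 + 1.59×432 = 1288.98 + 81.75 + 686.88 = 2057.61
ΣP(Period 0)Q(Period 1) = 11.09×154 + 0.92×109 + 1.31×432 = 1707.86 + 100.28 + 565.92 = 2374.06
P = 2057.61 / 2374.06 × 100 = 86.6705
Fisher = √(L × P) = √(85.8427 × 86.6705) = 86.2556

86.26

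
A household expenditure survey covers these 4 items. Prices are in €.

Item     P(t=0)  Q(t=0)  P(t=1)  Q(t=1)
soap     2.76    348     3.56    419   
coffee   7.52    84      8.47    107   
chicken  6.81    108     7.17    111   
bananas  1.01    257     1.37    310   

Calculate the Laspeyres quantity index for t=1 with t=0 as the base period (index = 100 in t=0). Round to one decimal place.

Laspeyres quantity index uses base-period prices as weights.
ΣP(t=0)·Q(t=1) = 2.76×419 + 7.52×107 + 6.81×111 + 1.01×310 = 1156.44 + 804.64 + 755.91 + 313.1 = 3030.09
ΣP(t=0)·Q(t=0) = 2.76×348 + 7.52×84 + 6.81×108 + 1.01×257 = 960.48 + 631.68 + 735.48 + 259.57 = 2587.21
Index = 3030.09 / 2587.21 × 100 = 117.1181

117.1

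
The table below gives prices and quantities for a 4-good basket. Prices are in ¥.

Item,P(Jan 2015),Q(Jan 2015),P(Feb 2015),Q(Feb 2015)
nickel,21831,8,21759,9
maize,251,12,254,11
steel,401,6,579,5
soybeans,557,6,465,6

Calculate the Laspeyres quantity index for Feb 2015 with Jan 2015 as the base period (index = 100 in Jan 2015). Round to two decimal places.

111.55

Laspeyres quantity index uses base-period prices as weights.
ΣP(Jan 2015)·Q(Feb 2015) = 21831×9 + 251×11 + 401×5 + 557×6 = 196479 + 2761 + 2005 + 3342 = 204587
ΣP(Jan 2015)·Q(Jan 2015) = 21831×8 + 251×12 + 401×6 + 557×6 = 174648 + 3012 + 2406 + 3342 = 183408
Index = 204587 / 183408 × 100 = 111.5475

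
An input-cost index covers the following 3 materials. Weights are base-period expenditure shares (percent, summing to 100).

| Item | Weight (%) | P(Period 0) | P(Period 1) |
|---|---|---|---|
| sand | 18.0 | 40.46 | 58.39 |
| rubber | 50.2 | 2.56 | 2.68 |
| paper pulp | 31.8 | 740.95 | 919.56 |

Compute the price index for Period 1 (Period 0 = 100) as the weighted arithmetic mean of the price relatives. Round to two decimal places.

sand: 18.0 × (58.39/40.46) = 18.0 × 1.443154 = 25.9768
rubber: 50.2 × (2.68/2.56) = 50.2 × 1.046875 = 52.5531
paper pulp: 31.8 × (919.56/740.95) = 31.8 × 1.241055 = 39.4656
Index = Σ wᵢ·(p₁ᵢ/p₀ᵢ) = 25.9768 + 52.5531 + 39.4656 = 117.9955

118.00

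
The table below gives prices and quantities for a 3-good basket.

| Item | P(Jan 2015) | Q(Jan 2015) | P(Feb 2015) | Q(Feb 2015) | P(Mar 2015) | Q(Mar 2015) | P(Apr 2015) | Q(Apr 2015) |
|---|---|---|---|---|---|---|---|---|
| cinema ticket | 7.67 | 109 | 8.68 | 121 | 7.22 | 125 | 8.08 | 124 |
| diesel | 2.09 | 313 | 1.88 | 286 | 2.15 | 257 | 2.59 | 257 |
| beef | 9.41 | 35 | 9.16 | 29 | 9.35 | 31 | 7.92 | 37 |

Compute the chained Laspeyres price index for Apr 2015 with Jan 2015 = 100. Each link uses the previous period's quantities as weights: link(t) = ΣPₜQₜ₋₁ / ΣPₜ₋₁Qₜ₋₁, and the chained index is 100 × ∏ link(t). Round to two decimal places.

Link Jan 2015→Feb 2015:
ΣP(Feb 2015)Q(Jan 2015) = 8.68×109 + 1.88×313 + 9.16×35 = 946.12 + 588.44 + 320.6 = 1855.16
ΣP(Jan 2015)Q(Jan 2015) = 7.67×109 + 2.09×313 + 9.41×35 = 836.03 + 654.17 + 329.35 = 1819.55
link = 1855.16/1819.55 = 1.019571
Link Feb 2015→Mar 2015:
ΣP(Mar 2015)Q(Feb 2015) = 7.22×121 + 2.15×286 + 9.35×29 = 873.62 + 614.9 + 271.15 = 1759.67
ΣP(Feb 2015)Q(Feb 2015) = 8.68×121 + 1.88×286 + 9.16×29 = 1050.28 + 537.68 + 265.64 = 1853.6
link = 1759.67/1853.6 = 0.949326
Link Mar 2015→Apr 2015:
ΣP(Apr 2015)Q(Mar 2015) = 8.08×125 + 2.59×257 + 7.92×31 = 1010 + 665.63 + 245.52 = 1921.15
ΣP(Mar 2015)Q(Mar 2015) = 7.22×125 + 2.15×257 + 9.35×31 = 902.5 + 552.55 + 289.85 = 1744.9
link = 1921.15/1744.9 = 1.101009
Chained index = 100 × 1.019571 × 0.949326 × 1.101009 = 106.5671

106.57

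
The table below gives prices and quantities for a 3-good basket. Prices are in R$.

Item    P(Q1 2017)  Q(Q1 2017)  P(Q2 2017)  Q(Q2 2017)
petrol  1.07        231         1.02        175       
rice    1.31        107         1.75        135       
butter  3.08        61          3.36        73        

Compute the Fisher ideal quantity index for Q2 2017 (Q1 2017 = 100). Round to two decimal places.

Laspeyres component (base-period weights):
ΣP(Q1 2017)Q(Q2 2017) = 1.07×175 + 1.31×135 + 3.08×73 = 187.25 + 176.85 + 224.84 = 588.94
ΣP(Q1 2017)Q(Q1 2017) = 1.07×231 + 1.31×107 + 3.08×61 = 247.17 + 140.17 + 187.88 = 575.22
L = 588.94 / 575.22 × 100 = 102.3852
Paasche component (current-period weights):
ΣP(Q2 2017)Q(Q2 2017) = 1.02×175 + 1.75×135 + 3.36×73 = 178.5 + 236.25 + 245.28 = 660.03
ΣP(Q2 2017)Q(Q1 2017) = 1.02×231 + 1.75×107 + 3.36×61 = 235.62 + 187.25 + 204.96 = 627.83
P = 660.03 / 627.83 × 100 = 105.1288
Fisher = √(L × P) = √(102.3852 × 105.1288) = 103.7479

103.75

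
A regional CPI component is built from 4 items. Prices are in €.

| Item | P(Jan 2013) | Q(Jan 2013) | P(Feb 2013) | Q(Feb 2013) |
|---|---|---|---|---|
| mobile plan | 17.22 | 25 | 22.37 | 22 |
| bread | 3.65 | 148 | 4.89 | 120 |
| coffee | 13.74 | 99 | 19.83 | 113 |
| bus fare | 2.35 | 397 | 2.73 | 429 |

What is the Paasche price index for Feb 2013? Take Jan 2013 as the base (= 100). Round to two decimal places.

Paasche price index uses current-period quantities as weights.
ΣP(Feb 2013)·Q(Feb 2013) = 22.37×22 + 4.89×120 + 19.83×113 + 2.73×429 = 492.14 + 586.8 + 2240.79 + 1171.17 = 4490.9
ΣP(Jan 2013)·Q(Feb 2013) = 17.22×22 + 3.65×120 + 13.74×113 + 2.35×429 = 378.84 + 438 + 1552.62 + 1008.15 = 3377.61
Index = 4490.9 / 3377.61 × 100 = 132.9609

132.96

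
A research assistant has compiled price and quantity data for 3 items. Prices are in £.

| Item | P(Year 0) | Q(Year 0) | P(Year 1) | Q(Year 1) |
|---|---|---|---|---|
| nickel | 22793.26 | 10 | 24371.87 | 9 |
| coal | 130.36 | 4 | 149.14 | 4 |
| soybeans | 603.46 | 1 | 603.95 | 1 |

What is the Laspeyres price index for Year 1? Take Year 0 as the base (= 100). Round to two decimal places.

Laspeyres price index uses base-period quantities as weights.
ΣP(Year 1)·Q(Year 0) = 24371.87×10 + 149.14×4 + 603.95×1 = 243718.7 + 596.56 + 603.95 = 244919.21
ΣP(Year 0)·Q(Year 0) = 22793.26×10 + 130.36×4 + 603.46×1 = 227932.6 + 521.44 + 603.46 = 229057.5
Index = 244919.21 / 229057.5 × 100 = 106.9248

106.92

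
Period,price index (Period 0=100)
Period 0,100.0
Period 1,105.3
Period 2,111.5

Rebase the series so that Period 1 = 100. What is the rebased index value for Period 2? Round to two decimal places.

Rebased(Period 2) = 111.5 / 105.3 × 100 = 105.8879

105.89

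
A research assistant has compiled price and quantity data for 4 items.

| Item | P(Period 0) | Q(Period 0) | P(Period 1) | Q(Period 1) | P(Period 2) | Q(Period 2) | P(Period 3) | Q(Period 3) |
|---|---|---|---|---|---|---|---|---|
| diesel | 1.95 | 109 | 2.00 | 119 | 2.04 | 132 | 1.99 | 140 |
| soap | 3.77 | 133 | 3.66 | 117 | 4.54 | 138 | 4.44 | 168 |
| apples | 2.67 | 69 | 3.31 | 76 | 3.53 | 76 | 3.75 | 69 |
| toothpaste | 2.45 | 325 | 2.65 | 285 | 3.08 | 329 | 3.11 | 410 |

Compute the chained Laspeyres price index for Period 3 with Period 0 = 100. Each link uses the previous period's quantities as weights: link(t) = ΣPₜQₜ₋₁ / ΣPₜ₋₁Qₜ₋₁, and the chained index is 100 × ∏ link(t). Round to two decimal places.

121.88

Link Period 0→Period 1:
ΣP(Period 1)Q(Period 0) = 2.00×109 + 3.66×133 + 3.31×69 + 2.65×325 = 218 + 486.78 + 228.39 + 861.25 = 1794.42
ΣP(Period 0)Q(Period 0) = 1.95×109 + 3.77×133 + 2.67×69 + 2.45×325 = 212.55 + 501.41 + 184.23 + 796.25 = 1694.44
link = 1794.42/1694.44 = 1.059005
Link Period 1→Period 2:
ΣP(Period 2)Q(Period 1) = 2.04×119 + 4.54×117 + 3.53×76 + 3.08×285 = 242.76 + 531.18 + 268.28 + 877.8 = 1920.02
ΣP(Period 1)Q(Period 1) = 2.00×119 + 3.66×117 + 3.31×76 + 2.65×285 = 238 + 428.22 + 251.56 + 755.25 = 1673.03
link = 1920.02/1673.03 = 1.147630
Link Period 2→Period 3:
ΣP(Period 3)Q(Period 2) = 1.99×132 + 4.44×138 + 3.75×76 + 3.11×329 = 262.68 + 612.72 + 285 + 1023.19 = 2183.59
ΣP(Period 2)Q(Period 2) = 2.04×132 + 4.54×138 + 3.53×76 + 3.08×329 = 269.28 + 626.52 + 268.28 + 1013.32 = 2177.4
link = 2183.59/2177.4 = 1.002843
Chained index = 100 × 1.059005 × 1.147630 × 1.002843 = 121.8801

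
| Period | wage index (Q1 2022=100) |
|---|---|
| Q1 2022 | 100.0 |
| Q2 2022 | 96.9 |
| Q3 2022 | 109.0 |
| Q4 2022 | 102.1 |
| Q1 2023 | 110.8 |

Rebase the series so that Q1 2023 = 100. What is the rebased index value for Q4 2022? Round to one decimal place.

92.1

Rebased(Q4 2022) = 102.1 / 110.8 × 100 = 92.1480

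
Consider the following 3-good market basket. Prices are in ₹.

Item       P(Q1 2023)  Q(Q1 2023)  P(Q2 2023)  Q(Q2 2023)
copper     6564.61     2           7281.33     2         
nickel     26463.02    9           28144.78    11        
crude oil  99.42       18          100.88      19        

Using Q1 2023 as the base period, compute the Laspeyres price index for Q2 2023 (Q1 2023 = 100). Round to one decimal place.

Laspeyres price index uses base-period quantities as weights.
ΣP(Q2 2023)·Q(Q1 2023) = 7281.33×2 + 28144.78×9 + 100.88×18 = 14562.66 + 253303.02 + 1815.84 = 269681.52
ΣP(Q1 2023)·Q(Q1 2023) = 6564.61×2 + 26463.02×9 + 99.42×18 = 13129.22 + 238167.18 + 1789.56 = 253085.96
Index = 269681.52 / 253085.96 × 100 = 106.5573

106.6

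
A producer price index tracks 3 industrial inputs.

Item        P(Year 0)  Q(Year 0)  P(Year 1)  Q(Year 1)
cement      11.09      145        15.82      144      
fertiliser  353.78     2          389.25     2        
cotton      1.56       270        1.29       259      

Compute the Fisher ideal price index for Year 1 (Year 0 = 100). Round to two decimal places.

125.09

Laspeyres component (base-period weights):
ΣP(Year 1)Q(Year 0) = 15.82×145 + 389.25×2 + 1.29×270 = 2293.9 + 778.5 + 348.3 = 3420.7
ΣP(Year 0)Q(Year 0) = 11.09×145 + 353.78×2 + 1.56×270 = 1608.05 + 707.56 + 421.2 = 2736.81
L = 3420.7 / 2736.81 × 100 = 124.9886
Paasche component (current-period weights):
ΣP(Year 1)Q(Year 1) = 15.82×144 + 389.25×2 + 1.29×259 = 2278.08 + 778.5 + 334.11 = 3390.69
ΣP(Year 0)Q(Year 1) = 11.09×144 + 353.78×2 + 1.56×259 = 1596.96 + 707.56 + 404.04 = 2708.56
P = 3390.69 / 2708.56 × 100 = 125.1842
Fisher = √(L × P) = √(124.9886 × 125.1842) = 125.0864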